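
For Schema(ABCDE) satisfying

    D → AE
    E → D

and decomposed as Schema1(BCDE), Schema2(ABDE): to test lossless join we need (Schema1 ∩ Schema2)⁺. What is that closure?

Schema1 ∩ Schema2 = {BDE}.
D → AE applies, adding A
Closure: {ABDE}.

ABDE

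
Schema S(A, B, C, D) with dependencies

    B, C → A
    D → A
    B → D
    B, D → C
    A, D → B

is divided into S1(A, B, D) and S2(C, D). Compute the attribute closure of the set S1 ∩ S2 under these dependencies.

S1 ∩ S2 = {D}.
D → A applies, adding A
A, D → B applies, adding B
B, D → C applies, adding C
Closure: {A, B, C, D}.

A, B, C, D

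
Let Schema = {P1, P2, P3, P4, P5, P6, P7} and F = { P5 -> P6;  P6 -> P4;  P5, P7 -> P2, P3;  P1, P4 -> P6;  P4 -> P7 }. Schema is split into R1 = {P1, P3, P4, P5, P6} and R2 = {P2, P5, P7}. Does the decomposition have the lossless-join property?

Yes

Common attributes: R1 ∩ R2 = {P5}.
Closure of {P5}: P5 → P6 applies, adding P6; P6 → P4 applies, adding P4; P4 → P7 applies, adding P7; P5, P7 → P2, P3 applies, adding P2, P3. So (P5)⁺ = {P2, P3, P4, P5, P6, P7}.
This closure contains every attribute of R2, so R1 ∩ R2 → R2. The join is lossless.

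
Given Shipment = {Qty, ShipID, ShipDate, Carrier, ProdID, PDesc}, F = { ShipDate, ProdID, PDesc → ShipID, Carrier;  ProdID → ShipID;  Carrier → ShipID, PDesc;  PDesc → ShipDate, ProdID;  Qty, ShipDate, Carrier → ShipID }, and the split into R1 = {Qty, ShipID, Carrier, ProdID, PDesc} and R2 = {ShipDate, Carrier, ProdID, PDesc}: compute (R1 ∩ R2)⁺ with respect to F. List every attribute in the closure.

ShipID, ShipDate, Carrier, ProdID, PDesc

R1 ∩ R2 = {Carrier, ProdID, PDesc}.
ProdID → ShipID applies, adding ShipID
PDesc → ShipDate, ProdID applies, adding ShipDate
Closure: {ShipID, ShipDate, Carrier, ProdID, PDesc}.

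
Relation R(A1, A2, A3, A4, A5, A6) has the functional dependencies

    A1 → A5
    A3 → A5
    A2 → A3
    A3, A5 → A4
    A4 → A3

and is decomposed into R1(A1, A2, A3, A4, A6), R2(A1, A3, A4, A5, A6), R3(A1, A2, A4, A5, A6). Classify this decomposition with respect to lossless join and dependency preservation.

Lossless test (chase): Rows 1 and 2 agree on A1; apply A1→A5 and equate their A5 entries. Rows 1 and 3 agree on A2; apply A2→A3 and equate their A3 entries. Row 1 is now all distinguished symbols — the join is lossless.
Dependency preservation: every FD's attributes lie within a single fragment, so each can be enforced locally — preserved.

lossless and dependency-preserving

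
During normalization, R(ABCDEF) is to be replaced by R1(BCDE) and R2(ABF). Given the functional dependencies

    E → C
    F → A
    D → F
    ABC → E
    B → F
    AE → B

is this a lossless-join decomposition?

Yes

Common attributes: R1 ∩ R2 = {B}.
Closure of {B}: B → F applies, adding F; F → A applies, adding A. So (B)⁺ = {ABF}.
This closure contains every attribute of R2, so R1 ∩ R2 → R2. The join is lossless.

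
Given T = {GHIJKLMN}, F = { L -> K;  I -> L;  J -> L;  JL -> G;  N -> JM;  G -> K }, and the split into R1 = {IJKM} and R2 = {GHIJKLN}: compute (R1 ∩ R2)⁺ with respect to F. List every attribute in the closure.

R1 ∩ R2 = {IJK}.
I → L applies, adding L
JL → G applies, adding G
Closure: {GIJKL}.

GIJKL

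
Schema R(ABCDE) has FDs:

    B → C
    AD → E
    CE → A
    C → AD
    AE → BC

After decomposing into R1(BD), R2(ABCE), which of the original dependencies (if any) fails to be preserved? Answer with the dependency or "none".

Check AD → E: no single fragment contains all of {ADE}, and the restricted closure of {AD} across the fragments never reaches {E}.
B → C is preserved.
CE → A is preserved.
C → AD is preserved.
AE → BC is preserved.

AD → E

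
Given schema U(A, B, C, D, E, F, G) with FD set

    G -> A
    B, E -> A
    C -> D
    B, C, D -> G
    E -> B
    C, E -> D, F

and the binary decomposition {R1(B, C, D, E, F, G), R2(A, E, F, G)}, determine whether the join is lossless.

Common attributes: R1 ∩ R2 = {E, F, G}.
Closure of {E, F, G}: G → A applies, adding A; E → B applies, adding B. So (E, F, G)⁺ = {A, B, E, F, G}.
This closure contains every attribute of R2, so R1 ∩ R2 → R2. The join is lossless.

Yes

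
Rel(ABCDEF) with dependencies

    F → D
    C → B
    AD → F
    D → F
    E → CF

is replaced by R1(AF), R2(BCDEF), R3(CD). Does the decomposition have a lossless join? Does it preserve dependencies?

lossy but dependency-preserving

Lossless test (chase): Rows 1 and 2 agree on F; apply F→D and equate their D entries. Rows 2 and 3 agree on C; apply C→B and equate their B entries. Rows 1 and 3 agree on D; apply D→F and equate their F entries. No row becomes fully distinguished — the join is lossy.
Dependency preservation: AD → F is not contained in any single fragment, but the restricted closure of its left-hand side across the fragments still reaches the right-hand side; the remaining FDs each lie inside some fragment. All dependencies are preserved.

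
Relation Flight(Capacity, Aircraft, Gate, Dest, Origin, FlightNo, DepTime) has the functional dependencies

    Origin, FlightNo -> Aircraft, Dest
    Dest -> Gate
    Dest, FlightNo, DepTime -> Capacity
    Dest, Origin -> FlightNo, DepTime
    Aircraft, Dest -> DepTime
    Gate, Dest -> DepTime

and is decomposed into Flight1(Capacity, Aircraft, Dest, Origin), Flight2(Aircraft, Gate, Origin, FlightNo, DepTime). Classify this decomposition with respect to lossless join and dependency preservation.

lossy and not dependency-preserving

Lossless test: (Aircraft, Origin)⁺ = {Aircraft, Origin}, which is a superkey of neither fragment — lossy.
Dependency preservation: the restricted closure of {Origin, FlightNo} across the fragments never reaches {Aircraft, Dest}, so Origin, FlightNo → Aircraft, Dest cannot be enforced without a join — not preserved.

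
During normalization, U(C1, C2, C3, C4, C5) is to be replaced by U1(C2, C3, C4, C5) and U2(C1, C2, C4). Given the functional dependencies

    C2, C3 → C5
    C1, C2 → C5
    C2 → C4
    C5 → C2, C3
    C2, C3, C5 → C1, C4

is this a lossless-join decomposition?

Common attributes: U1 ∩ U2 = {C2, C4}.
No dependency enlarges {C2, C4}, so (C2, C4)⁺ = {C2, C4}.
The closure contains neither all of U1 = {C2, C3, C4, C5} nor all of U2 = {C1, C2, C4}, so the common attributes are not a superkey of either fragment. The join is lossy.

No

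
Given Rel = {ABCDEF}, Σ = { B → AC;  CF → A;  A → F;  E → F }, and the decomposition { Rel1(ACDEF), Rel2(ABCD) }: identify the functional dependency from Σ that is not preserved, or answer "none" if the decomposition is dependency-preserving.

B → AC lies within Rel2.
CF → A lies within Rel1.
A → F lies within Rel1.
E → F lies within Rel1.
Every dependency is enforceable on the fragments, so the decomposition is dependency-preserving.

none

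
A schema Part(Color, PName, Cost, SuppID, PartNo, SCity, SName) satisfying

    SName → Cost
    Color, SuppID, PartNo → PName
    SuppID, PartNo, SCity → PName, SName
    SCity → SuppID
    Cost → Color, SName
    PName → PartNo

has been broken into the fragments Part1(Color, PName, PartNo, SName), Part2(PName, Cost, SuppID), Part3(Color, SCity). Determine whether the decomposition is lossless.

No

Chase test. Columns are Color, PName, Cost, SuppID, PartNo, SCity, SName; row i has aⱼ where attribute j ∈ Parti, else bᵢⱼ.
Initial tableau (one row per fragment):
  row 1: a1 a2 b13 b14 a5 b16 a7
  row 2: b21 a2 a3 a4 b25 b26 b27
  row 3: a1 b32 b33 b34 b35 a6 b37
Rows 1 and 2 agree on PName; apply PName→PartNo and equate their PartNo entries.
No row becomes fully distinguished — the join is lossy.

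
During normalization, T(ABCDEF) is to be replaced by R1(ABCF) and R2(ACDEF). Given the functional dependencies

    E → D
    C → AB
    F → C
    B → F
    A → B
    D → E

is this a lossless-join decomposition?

Common attributes: R1 ∩ R2 = {ACF}.
Closure of {ACF}: C → AB applies, adding B. So (ACF)⁺ = {ABCF}.
This closure contains every attribute of R1, so R1 ∩ R2 → R1. The join is lossless.

Yes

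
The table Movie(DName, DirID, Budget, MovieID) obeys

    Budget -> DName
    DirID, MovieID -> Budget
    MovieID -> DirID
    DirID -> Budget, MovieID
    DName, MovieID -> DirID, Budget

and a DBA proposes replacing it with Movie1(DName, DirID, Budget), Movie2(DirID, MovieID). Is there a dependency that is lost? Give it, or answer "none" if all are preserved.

none

Budget → DName lies within Movie1.
DirID, MovieID → Budget: restricted closure across fragments reaches Budget.
MovieID → DirID lies within Movie2.
DirID → Budget, MovieID: restricted closure across fragments reaches Budget, MovieID.
DName, MovieID → DirID, Budget: restricted closure across fragments reaches DirID, Budget.
Every dependency is enforceable on the fragments, so the decomposition is dependency-preserving.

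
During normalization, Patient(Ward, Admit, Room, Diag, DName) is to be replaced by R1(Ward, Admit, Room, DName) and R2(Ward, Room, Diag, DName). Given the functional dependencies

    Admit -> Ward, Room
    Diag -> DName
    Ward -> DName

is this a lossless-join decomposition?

No

Common attributes: R1 ∩ R2 = {Ward, Room, DName}.
No dependency enlarges {Ward, Room, DName}, so (Ward, Room, DName)⁺ = {Ward, Room, DName}.
The closure contains neither all of R1 = {Ward, Admit, Room, DName} nor all of R2 = {Ward, Room, Diag, DName}, so the common attributes are not a superkey of either fragment. The join is lossy.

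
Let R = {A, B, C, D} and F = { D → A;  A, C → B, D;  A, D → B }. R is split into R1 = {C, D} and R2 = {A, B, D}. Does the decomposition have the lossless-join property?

Common attributes: R1 ∩ R2 = {D}.
Closure of {D}: D → A applies, adding A; A, D → B applies, adding B. So (D)⁺ = {A, B, D}.
This closure contains every attribute of R2, so R1 ∩ R2 → R2. The join is lossless.

Yes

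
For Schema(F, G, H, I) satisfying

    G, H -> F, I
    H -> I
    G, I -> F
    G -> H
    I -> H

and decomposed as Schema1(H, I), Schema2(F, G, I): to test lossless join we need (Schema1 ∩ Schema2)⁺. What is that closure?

H, I

Schema1 ∩ Schema2 = {I}.
I → H applies, adding H
Closure: {H, I}.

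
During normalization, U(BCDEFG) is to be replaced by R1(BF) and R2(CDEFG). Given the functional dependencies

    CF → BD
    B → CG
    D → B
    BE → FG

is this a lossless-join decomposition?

Common attributes: R1 ∩ R2 = {F}.
No dependency enlarges {F}, so (F)⁺ = {F}.
The closure contains neither all of R1 = {BF} nor all of R2 = {CDEFG}, so the common attributes are not a superkey of either fragment. The join is lossy.

No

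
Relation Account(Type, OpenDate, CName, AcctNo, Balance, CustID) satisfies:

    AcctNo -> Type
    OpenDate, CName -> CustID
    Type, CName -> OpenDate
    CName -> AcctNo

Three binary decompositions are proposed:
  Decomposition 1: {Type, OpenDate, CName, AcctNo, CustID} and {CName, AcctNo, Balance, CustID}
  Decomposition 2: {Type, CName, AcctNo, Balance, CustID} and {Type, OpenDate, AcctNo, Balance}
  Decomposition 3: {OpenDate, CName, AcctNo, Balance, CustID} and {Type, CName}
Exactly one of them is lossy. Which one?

Decomposition 1: common = {CName, AcctNo, CustID}, closure = {Type, OpenDate, CName, AcctNo, CustID} → lossless.
Decomposition 2: common = {Type, AcctNo, Balance}, closure = {Type, AcctNo, Balance} → lossy.
Decomposition 3: common = {CName}, closure = {Type, OpenDate, CName, AcctNo, CustID} → lossless.

Decomposition 2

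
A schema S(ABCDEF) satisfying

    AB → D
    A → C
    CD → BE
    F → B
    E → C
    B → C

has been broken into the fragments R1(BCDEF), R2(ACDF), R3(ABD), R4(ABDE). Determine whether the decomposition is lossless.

Yes

Chase test. Columns are ABCDEF; row i has aⱼ where attribute j ∈ Ri, else bᵢⱼ.
Initial tableau (one row per fragment):
  row 1: b11 a2 a3 a4 a5 a6
  row 2: a1 b22 a3 a4 b25 a6
  row 3: a1 a2 b33 a4 b35 b36
  row 4: a1 a2 b43 a4 a5 b46
Rows 2 and 3 agree on A; apply A→C and equate their C entries.
Rows 2 and 4 agree on A; apply A→C and equate their C entries.
Rows 1 and 2 agree on CD; apply CD→BE and equate their BE entries.
Rows 1 and 3 agree on CD; apply CD→BE and equate their BE entries.
Row 2 is now all distinguished symbols — the join is lossless.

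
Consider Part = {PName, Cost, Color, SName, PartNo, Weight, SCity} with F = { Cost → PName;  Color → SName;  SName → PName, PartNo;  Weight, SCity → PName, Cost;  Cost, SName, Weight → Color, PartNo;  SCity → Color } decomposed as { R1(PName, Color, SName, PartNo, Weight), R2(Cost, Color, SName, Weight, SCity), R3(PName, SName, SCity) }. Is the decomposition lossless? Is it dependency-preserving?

Lossless test (chase): Rows 1 and 2 agree on SName; apply SName→PName, PartNo and equate their PName, PartNo entries. Rows 1 and 3 agree on SName; apply SName→PName, PartNo and equate their PName, PartNo entries. Rows 2 and 3 agree on SCity; apply SCity→Color and equate their Color entries. Row 2 is now all distinguished symbols — the join is lossless.
Dependency preservation: the restricted closure of {Cost} across the fragments never reaches {PName}, so Cost → PName cannot be enforced without a join — not preserved.

lossless but not dependency-preserving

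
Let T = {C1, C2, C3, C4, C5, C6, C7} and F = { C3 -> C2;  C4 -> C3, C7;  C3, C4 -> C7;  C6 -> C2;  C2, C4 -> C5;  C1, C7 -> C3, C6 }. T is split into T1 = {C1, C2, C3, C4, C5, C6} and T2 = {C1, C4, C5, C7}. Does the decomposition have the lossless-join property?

Yes

Common attributes: T1 ∩ T2 = {C1, C4, C5}.
Closure of {C1, C4, C5}: C4 → C3, C7 applies, adding C3, C7; C1, C7 → C3, C6 applies, adding C6; C3 → C2 applies, adding C2. So (C1, C4, C5)⁺ = {C1, C2, C3, C4, C5, C6, C7}.
This closure contains every attribute of T1, so T1 ∩ T2 → T1. The join is lossless.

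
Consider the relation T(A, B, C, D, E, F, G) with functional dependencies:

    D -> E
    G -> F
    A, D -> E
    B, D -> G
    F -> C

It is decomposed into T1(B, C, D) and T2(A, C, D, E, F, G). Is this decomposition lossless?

Common attributes: T1 ∩ T2 = {C, D}.
Closure of {C, D}: D → E applies, adding E. So (C, D)⁺ = {C, D, E}.
The closure contains neither all of T1 = {B, C, D} nor all of T2 = {A, C, D, E, F, G}, so the common attributes are not a superkey of either fragment. The join is lossy.

No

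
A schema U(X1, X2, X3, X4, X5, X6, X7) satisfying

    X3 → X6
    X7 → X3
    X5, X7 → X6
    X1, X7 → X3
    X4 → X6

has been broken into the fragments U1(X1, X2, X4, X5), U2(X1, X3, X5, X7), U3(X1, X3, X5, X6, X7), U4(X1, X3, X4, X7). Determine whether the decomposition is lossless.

No

Chase test. Columns are X1, X2, X3, X4, X5, X6, X7; row i has aⱼ where attribute j ∈ Ui, else bᵢⱼ.
Initial tableau (one row per fragment):
  row 1: a1 a2 b13 a4 a5 b16 b17
  row 2: a1 b22 a3 b24 a5 b26 a7
  row 3: a1 b32 a3 b34 a5 a6 a7
  row 4: a1 b42 a3 a4 b45 b46 a7
Rows 2 and 3 agree on X3; apply X3→X6 and equate their X6 entries.
Rows 2 and 4 agree on X3; apply X3→X6 and equate their X6 entries.
Rows 1 and 4 agree on X4; apply X4→X6 and equate their X6 entries.
No row becomes fully distinguished — the join is lossy.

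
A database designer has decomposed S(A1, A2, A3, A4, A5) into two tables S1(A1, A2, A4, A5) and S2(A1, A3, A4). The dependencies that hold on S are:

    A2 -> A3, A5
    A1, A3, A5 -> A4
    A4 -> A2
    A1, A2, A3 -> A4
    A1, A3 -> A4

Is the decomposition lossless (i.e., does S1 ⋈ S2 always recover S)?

Yes

Common attributes: S1 ∩ S2 = {A1, A4}.
Closure of {A1, A4}: A4 → A2 applies, adding A2; A2 → A3, A5 applies, adding A3, A5. So (A1, A4)⁺ = {A1, A2, A3, A4, A5}.
This closure contains every attribute of S1, so S1 ∩ S2 → S1. The join is lossless.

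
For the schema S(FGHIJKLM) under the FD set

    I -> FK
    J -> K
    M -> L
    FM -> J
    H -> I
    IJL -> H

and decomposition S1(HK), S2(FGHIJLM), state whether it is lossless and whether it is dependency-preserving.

lossless but not dependency-preserving

Lossless test: (H)⁺ = {FHIK}, which contains all of one fragment — lossless.
Dependency preservation: the restricted closure of {I} across the fragments never reaches {FK}, so I → FK cannot be enforced without a join — not preserved.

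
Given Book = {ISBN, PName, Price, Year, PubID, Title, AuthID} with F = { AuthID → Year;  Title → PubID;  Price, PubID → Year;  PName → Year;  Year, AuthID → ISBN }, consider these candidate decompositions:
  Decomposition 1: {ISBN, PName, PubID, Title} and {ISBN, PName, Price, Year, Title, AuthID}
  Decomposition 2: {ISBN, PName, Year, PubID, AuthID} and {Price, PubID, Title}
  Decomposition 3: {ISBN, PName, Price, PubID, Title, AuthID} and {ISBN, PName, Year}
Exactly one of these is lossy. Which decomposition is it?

Decomposition 1: common = {ISBN, PName, Title}, closure = {ISBN, PName, Year, PubID, Title} → lossless.
Decomposition 2: common = {PubID}, closure = {PubID} → lossy.
Decomposition 3: common = {ISBN, PName}, closure = {ISBN, PName, Year} → lossless.

Decomposition 2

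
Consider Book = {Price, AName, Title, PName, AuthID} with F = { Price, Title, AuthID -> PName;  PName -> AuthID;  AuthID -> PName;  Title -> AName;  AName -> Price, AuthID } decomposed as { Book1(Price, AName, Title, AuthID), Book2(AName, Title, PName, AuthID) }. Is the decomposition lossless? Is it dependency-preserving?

Lossless test: (AName, Title, AuthID)⁺ = {Price, AName, Title, PName, AuthID}, which contains all of one fragment — lossless.
Dependency preservation: Price, Title, AuthID → PName is not contained in any single fragment, but the restricted closure of its left-hand side across the fragments still reaches the right-hand side; the remaining FDs each lie inside some fragment. All dependencies are preserved.

lossless and dependency-preserving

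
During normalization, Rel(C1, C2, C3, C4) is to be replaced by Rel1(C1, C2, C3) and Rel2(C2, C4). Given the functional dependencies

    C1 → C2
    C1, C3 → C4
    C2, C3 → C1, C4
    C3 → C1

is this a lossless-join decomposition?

Common attributes: Rel1 ∩ Rel2 = {C2}.
No dependency enlarges {C2}, so (C2)⁺ = {C2}.
The closure contains neither all of Rel1 = {C1, C2, C3} nor all of Rel2 = {C2, C4}, so the common attributes are not a superkey of either fragment. The join is lossy.

No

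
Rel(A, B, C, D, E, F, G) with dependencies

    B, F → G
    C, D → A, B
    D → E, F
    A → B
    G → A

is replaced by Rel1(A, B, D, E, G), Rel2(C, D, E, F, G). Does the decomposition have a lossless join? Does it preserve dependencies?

lossless but not dependency-preserving

Lossless test: (D, E, G)⁺ = {A, B, D, E, F, G}, which contains all of one fragment — lossless.
Dependency preservation: the restricted closure of {B, F} across the fragments never reaches {G}, so B, F → G cannot be enforced without a join — not preserved.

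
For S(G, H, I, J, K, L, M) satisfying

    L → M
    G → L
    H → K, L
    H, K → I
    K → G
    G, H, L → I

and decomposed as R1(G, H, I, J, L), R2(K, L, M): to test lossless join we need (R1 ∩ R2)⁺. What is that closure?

L, M

R1 ∩ R2 = {L}.
L → M applies, adding M
Closure: {L, M}.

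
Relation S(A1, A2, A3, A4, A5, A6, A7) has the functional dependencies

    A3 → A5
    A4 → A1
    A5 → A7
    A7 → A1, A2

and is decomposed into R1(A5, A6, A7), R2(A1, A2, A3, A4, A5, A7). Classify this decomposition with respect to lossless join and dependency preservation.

lossy but dependency-preserving

Lossless test: (A5, A7)⁺ = {A1, A2, A5, A7}, which is a superkey of neither fragment — lossy.
Dependency preservation: every FD's attributes lie within a single fragment, so each can be enforced locally — preserved.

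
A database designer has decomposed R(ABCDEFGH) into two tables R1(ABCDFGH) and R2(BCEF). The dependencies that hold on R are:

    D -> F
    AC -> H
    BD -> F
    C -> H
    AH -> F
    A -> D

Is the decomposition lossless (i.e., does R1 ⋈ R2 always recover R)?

Common attributes: R1 ∩ R2 = {BCF}.
Closure of {BCF}: C → H applies, adding H. So (BCF)⁺ = {BCFH}.
The closure contains neither all of R1 = {ABCDFGH} nor all of R2 = {BCEF}, so the common attributes are not a superkey of either fragment. The join is lossy.

No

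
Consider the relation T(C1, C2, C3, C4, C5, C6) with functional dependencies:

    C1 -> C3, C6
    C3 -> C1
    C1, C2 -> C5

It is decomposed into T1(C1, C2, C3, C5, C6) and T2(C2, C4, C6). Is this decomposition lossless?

No

Common attributes: T1 ∩ T2 = {C2, C6}.
No dependency enlarges {C2, C6}, so (C2, C6)⁺ = {C2, C6}.
The closure contains neither all of T1 = {C1, C2, C3, C5, C6} nor all of T2 = {C2, C4, C6}, so the common attributes are not a superkey of either fragment. The join is lossy.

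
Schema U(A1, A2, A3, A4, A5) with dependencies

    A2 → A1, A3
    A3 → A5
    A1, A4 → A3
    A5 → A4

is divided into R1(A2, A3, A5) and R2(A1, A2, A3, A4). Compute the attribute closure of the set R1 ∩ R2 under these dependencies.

A1, A2, A3, A4, A5

R1 ∩ R2 = {A2, A3}.
A2 → A1, A3 applies, adding A1
A3 → A5 applies, adding A5
A5 → A4 applies, adding A4
Closure: {A1, A2, A3, A4, A5}.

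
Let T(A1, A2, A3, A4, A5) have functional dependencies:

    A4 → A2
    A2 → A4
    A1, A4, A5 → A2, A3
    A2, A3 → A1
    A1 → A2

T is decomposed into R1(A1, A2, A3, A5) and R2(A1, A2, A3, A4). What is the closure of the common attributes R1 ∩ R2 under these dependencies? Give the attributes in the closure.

A1, A2, A3, A4

R1 ∩ R2 = {A1, A2, A3}.
A2 → A4 applies, adding A4
Closure: {A1, A2, A3, A4}.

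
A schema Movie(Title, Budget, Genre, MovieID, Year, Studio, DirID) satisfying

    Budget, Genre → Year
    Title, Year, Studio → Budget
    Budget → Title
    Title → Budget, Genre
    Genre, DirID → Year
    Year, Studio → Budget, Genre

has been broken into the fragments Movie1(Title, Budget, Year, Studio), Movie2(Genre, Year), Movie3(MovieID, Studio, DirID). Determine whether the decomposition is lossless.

Chase test. Columns are Title, Budget, Genre, MovieID, Year, Studio, DirID; row i has aⱼ where attribute j ∈ Moviei, else bᵢⱼ.
Initial tableau (one row per fragment):
  row 1: a1 a2 b13 b14 a5 a6 b17
  row 2: b21 b22 a3 b24 a5 b26 b27
  row 3: b31 b32 b33 a4 b35 a6 a7
No row becomes fully distinguished — the join is lossy.

No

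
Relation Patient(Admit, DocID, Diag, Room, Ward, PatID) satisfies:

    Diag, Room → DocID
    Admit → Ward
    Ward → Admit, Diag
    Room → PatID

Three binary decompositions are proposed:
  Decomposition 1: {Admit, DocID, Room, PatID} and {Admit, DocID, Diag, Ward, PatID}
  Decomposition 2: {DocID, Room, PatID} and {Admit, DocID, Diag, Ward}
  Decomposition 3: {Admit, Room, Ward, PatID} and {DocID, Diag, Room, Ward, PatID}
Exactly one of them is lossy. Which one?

Decomposition 2

Decomposition 1: common = {Admit, DocID, PatID}, closure = {Admit, DocID, Diag, Ward, PatID} → lossless.
Decomposition 2: common = {DocID}, closure = {DocID} → lossy.
Decomposition 3: common = {Room, Ward, PatID}, closure = {Admit, DocID, Diag, Room, Ward, PatID} → lossless.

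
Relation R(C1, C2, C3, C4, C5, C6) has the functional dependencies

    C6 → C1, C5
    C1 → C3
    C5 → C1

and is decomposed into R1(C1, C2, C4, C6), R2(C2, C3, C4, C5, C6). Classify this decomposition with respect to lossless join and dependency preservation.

Lossless test: (C2, C4, C6)⁺ = {C1, C2, C3, C4, C5, C6}, which contains all of one fragment — lossless.
Dependency preservation: the restricted closure of {C1} across the fragments never reaches {C3}, so C1 → C3 cannot be enforced without a join — not preserved.

lossless but not dependency-preserving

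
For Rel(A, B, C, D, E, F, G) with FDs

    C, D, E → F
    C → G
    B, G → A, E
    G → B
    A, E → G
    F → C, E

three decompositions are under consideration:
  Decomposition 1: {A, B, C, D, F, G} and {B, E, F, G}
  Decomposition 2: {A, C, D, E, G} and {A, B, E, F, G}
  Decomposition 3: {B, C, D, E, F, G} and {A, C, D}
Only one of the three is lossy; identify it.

Decomposition 1: common = {B, F, G}, closure = {A, B, C, E, F, G} → lossless.
Decomposition 2: common = {A, E, G}, closure = {A, B, E, G} → lossy.
Decomposition 3: common = {C, D}, closure = {A, B, C, D, E, F, G} → lossless.

Decomposition 2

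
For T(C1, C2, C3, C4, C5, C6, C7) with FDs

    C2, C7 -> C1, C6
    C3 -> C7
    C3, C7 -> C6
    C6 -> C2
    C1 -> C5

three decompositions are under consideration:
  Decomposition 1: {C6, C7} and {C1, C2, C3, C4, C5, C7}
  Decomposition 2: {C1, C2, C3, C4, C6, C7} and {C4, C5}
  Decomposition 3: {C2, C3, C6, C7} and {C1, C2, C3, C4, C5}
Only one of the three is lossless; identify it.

Decomposition 3

Decomposition 1: common = {C7}, closure = {C7} → lossy.
Decomposition 2: common = {C4}, closure = {C4} → lossy.
Decomposition 3: common = {C2, C3}, closure = {C1, C2, C3, C5, C6, C7} → lossless.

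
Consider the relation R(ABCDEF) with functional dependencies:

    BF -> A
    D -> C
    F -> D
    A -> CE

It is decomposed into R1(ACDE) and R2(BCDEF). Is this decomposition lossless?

No

Common attributes: R1 ∩ R2 = {CDE}.
No dependency enlarges {CDE}, so (CDE)⁺ = {CDE}.
The closure contains neither all of R1 = {ACDE} nor all of R2 = {BCDEF}, so the common attributes are not a superkey of either fragment. The join is lossy.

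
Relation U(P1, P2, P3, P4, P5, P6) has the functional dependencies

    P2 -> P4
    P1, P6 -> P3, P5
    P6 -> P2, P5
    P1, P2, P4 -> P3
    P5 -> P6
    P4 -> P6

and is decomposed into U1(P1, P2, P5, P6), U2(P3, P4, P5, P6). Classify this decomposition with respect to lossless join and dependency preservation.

Lossless test: (P5, P6)⁺ = {P2, P4, P5, P6}, which is a superkey of neither fragment — lossy.
Dependency preservation: the restricted closure of {P1, P6} across the fragments never reaches {P3, P5}, so P1, P6 → P3, P5 cannot be enforced without a join — not preserved.

lossy and not dependency-preserving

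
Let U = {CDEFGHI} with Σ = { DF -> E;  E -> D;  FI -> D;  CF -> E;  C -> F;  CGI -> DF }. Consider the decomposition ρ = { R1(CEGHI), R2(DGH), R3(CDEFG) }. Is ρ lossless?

Yes

Chase test. Columns are CDEFGHI; row i has aⱼ where attribute j ∈ Ri, else bᵢⱼ.
Initial tableau (one row per fragment):
  row 1: a1 b12 a3 b14 a5 a6 a7
  row 2: b21 a2 b23 b24 a5 a6 b27
  row 3: a1 a2 a3 a4 a5 b36 b37
Rows 1 and 3 agree on E; apply E→D and equate their D entries.
Rows 1 and 3 agree on C; apply C→F and equate their F entries.
Row 1 is now all distinguished symbols — the join is lossless.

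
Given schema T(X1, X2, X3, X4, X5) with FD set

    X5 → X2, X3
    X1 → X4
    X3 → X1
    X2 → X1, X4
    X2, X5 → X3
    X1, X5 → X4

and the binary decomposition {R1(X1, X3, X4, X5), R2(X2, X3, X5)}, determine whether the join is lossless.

Yes

Common attributes: R1 ∩ R2 = {X3, X5}.
Closure of {X3, X5}: X5 → X2, X3 applies, adding X2; X3 → X1 applies, adding X1; X2 → X1, X4 applies, adding X4. So (X3, X5)⁺ = {X1, X2, X3, X4, X5}.
This closure contains every attribute of R1, so R1 ∩ R2 → R1. The join is lossless.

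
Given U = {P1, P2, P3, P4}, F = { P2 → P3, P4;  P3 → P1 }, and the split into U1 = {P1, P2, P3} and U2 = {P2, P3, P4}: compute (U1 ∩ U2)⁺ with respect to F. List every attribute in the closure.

P1, P2, P3, P4

U1 ∩ U2 = {P2, P3}.
P2 → P3, P4 applies, adding P4
P3 → P1 applies, adding P1
Closure: {P1, P2, P3, P4}.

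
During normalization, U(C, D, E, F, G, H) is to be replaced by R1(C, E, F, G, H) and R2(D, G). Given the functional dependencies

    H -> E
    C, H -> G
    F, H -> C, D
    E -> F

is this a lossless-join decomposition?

Common attributes: R1 ∩ R2 = {G}.
No dependency enlarges {G}, so (G)⁺ = {G}.
The closure contains neither all of R1 = {C, E, F, G, H} nor all of R2 = {D, G}, so the common attributes are not a superkey of either fragment. The join is lossy.

No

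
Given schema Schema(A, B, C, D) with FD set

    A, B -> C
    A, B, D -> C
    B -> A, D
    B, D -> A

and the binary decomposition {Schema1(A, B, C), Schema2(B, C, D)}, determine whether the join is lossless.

Common attributes: Schema1 ∩ Schema2 = {B, C}.
Closure of {B, C}: B → A, D applies, adding A, D. So (B, C)⁺ = {A, B, C, D}.
This closure contains every attribute of Schema1, so Schema1 ∩ Schema2 → Schema1. The join is lossless.

Yes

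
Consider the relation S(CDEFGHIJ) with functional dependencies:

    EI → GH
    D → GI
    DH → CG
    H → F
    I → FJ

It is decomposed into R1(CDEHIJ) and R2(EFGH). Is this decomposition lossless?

No

Common attributes: R1 ∩ R2 = {EH}.
Closure of {EH}: H → F applies, adding F. So (EH)⁺ = {EFH}.
The closure contains neither all of R1 = {CDEHIJ} nor all of R2 = {EFGH}, so the common attributes are not a superkey of either fragment. The join is lossy.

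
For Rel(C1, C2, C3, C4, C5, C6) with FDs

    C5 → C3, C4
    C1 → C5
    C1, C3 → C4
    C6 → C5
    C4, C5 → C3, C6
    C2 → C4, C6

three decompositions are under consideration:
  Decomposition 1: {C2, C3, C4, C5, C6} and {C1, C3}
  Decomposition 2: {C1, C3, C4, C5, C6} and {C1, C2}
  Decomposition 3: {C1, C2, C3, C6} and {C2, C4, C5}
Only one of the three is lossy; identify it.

Decomposition 1: common = {C3}, closure = {C3} → lossy.
Decomposition 2: common = {C1}, closure = {C1, C3, C4, C5, C6} → lossless.
Decomposition 3: common = {C2}, closure = {C2, C3, C4, C5, C6} → lossless.

Decomposition 1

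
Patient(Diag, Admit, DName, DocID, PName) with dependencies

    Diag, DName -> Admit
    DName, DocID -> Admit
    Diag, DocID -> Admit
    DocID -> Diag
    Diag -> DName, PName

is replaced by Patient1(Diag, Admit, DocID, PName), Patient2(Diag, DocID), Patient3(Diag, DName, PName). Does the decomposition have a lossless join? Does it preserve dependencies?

lossless and dependency-preserving

Lossless test (chase): Rows 1 and 2 agree on Diag, DocID; apply Diag, DocID→Admit and equate their Admit entries. Rows 1 and 2 agree on Diag; apply Diag→DName, PName and equate their DName, PName entries. Rows 1 and 3 agree on Diag; apply Diag→DName, PName and equate their DName, PName entries. Rows 1 and 3 agree on Diag, DName; apply Diag, DName→Admit and equate their Admit entries. Row 1 is now all distinguished symbols — the join is lossless.
Dependency preservation: Diag, DName → Admit; DName, DocID → Admit are not contained in any single fragment, but the restricted closure of each left-hand side across the fragments still reaches the right-hand side; the remaining FDs each lie inside some fragment. All dependencies are preserved.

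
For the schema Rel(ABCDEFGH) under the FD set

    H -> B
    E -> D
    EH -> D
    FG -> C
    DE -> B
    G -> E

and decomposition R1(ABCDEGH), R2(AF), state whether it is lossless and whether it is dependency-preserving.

lossy and not dependency-preserving

Lossless test: (A)⁺ = {A}, which is a superkey of neither fragment — lossy.
Dependency preservation: the restricted closure of {FG} across the fragments never reaches {C}, so FG → C cannot be enforced without a join — not preserved.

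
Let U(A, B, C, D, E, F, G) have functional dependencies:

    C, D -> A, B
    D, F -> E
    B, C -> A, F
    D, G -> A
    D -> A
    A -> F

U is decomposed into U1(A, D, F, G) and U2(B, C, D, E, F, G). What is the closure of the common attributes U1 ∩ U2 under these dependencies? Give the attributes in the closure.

A, D, E, F, G

U1 ∩ U2 = {D, F, G}.
D, F → E applies, adding E
D, G → A applies, adding A
Closure: {A, D, E, F, G}.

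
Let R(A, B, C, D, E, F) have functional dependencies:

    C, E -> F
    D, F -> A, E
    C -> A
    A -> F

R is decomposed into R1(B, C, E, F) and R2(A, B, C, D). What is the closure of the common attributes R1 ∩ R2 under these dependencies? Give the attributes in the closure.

R1 ∩ R2 = {B, C}.
C → A applies, adding A
A → F applies, adding F
Closure: {A, B, C, F}.

A, B, C, F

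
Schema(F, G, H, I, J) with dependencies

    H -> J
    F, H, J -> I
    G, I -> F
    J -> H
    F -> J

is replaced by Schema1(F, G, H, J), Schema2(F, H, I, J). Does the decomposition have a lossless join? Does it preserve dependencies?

Lossless test: (F, H, J)⁺ = {F, H, I, J}, which contains all of one fragment — lossless.
Dependency preservation: the restricted closure of {G, I} across the fragments never reaches {F}, so G, I → F cannot be enforced without a join — not preserved.

lossless but not dependency-preserving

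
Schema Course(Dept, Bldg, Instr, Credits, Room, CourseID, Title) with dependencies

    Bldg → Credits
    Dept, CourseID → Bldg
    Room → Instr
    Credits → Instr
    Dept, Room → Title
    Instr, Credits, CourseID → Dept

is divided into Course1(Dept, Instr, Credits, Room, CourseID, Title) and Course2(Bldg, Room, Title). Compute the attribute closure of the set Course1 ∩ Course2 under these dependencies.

Instr, Room, Title

Course1 ∩ Course2 = {Room, Title}.
Room → Instr applies, adding Instr
Closure: {Instr, Room, Title}.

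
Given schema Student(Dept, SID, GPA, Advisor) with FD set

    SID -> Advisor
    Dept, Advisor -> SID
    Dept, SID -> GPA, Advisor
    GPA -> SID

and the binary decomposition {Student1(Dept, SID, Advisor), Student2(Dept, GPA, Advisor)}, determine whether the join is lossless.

Yes

Common attributes: Student1 ∩ Student2 = {Dept, Advisor}.
Closure of {Dept, Advisor}: Dept, Advisor → SID applies, adding SID; Dept, SID → GPA, Advisor applies, adding GPA. So (Dept, Advisor)⁺ = {Dept, SID, GPA, Advisor}.
This closure contains every attribute of Student1, so Student1 ∩ Student2 → Student1. The join is lossless.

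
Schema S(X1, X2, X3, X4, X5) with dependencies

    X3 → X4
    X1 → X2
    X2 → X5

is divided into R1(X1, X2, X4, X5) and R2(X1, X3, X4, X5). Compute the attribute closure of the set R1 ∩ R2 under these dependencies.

X1, X2, X4, X5

R1 ∩ R2 = {X1, X4, X5}.
X1 → X2 applies, adding X2
Closure: {X1, X2, X4, X5}.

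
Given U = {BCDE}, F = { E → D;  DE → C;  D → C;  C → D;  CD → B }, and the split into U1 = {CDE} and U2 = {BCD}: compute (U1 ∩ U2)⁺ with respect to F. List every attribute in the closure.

BCD

U1 ∩ U2 = {CD}.
CD → B applies, adding B
Closure: {BCD}.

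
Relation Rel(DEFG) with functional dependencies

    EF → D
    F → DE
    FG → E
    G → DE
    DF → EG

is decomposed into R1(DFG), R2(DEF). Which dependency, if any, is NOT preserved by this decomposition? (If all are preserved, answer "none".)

Check G → DE: no single fragment contains all of {DEG}, and the restricted closure of {G} across the fragments never reaches {DE}.
EF → D is preserved.
F → DE is preserved.
FG → E is preserved.
DF → EG is preserved.

G → DE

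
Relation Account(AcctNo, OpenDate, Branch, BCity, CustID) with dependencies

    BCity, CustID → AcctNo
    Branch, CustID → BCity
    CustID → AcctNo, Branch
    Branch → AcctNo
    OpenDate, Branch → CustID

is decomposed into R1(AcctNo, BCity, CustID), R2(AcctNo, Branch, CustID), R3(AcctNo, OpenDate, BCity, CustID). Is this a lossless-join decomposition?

Chase test. Columns are AcctNo, OpenDate, Branch, BCity, CustID; row i has aⱼ where attribute j ∈ Ri, else bᵢⱼ.
Initial tableau (one row per fragment):
  row 1: a1 b12 b13 a4 a5
  row 2: a1 b22 a3 b24 a5
  row 3: a1 a2 b33 a4 a5
Rows 1 and 2 agree on CustID; apply CustID→AcctNo, Branch and equate their AcctNo, Branch entries.
Rows 1 and 3 agree on CustID; apply CustID→AcctNo, Branch and equate their AcctNo, Branch entries.
Rows 1 and 2 agree on Branch, CustID; apply Branch, CustID→BCity and equate their BCity entries.
Row 3 is now all distinguished symbols — the join is lossless.

Yes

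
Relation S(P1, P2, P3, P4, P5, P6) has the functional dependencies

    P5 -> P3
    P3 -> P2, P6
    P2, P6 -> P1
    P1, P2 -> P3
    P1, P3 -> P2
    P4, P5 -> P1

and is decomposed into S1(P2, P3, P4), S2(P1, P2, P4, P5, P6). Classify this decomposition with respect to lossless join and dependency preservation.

Lossless test: (P2, P4)⁺ = {P2, P4}, which is a superkey of neither fragment — lossy.
Dependency preservation: the restricted closure of {P5} across the fragments never reaches {P3}, so P5 → P3 cannot be enforced without a join — not preserved.

lossy and not dependency-preserving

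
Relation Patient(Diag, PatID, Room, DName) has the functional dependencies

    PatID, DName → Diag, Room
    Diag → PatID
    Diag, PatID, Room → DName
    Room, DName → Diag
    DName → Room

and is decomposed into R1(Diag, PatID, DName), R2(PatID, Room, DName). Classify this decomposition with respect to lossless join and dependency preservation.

lossless but not dependency-preserving

Lossless test: (PatID, DName)⁺ = {Diag, PatID, Room, DName}, which contains all of one fragment — lossless.
Dependency preservation: the restricted closure of {Diag, PatID, Room} across the fragments never reaches {DName}, so Diag, PatID, Room → DName cannot be enforced without a join — not preserved.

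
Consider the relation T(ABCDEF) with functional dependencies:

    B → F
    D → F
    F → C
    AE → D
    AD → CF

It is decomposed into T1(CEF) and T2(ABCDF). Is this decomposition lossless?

No

Common attributes: T1 ∩ T2 = {CF}.
No dependency enlarges {CF}, so (CF)⁺ = {CF}.
The closure contains neither all of T1 = {CEF} nor all of T2 = {ABCDF}, so the common attributes are not a superkey of either fragment. The join is lossy.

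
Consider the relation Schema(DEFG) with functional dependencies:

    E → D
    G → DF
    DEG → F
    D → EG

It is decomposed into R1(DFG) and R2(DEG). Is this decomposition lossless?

Common attributes: R1 ∩ R2 = {DG}.
Closure of {DG}: G → DF applies, adding F; D → EG applies, adding E. So (DG)⁺ = {DEFG}.
This closure contains every attribute of R1, so R1 ∩ R2 → R1. The join is lossless.

Yes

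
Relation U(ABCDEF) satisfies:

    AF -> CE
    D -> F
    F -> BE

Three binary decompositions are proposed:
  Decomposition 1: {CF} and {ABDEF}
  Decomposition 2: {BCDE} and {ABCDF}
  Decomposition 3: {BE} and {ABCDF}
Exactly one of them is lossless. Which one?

Decomposition 2

Decomposition 1: common = {F}, closure = {BEF} → lossy.
Decomposition 2: common = {BCD}, closure = {BCDEF} → lossless.
Decomposition 3: common = {B}, closure = {B} → lossy.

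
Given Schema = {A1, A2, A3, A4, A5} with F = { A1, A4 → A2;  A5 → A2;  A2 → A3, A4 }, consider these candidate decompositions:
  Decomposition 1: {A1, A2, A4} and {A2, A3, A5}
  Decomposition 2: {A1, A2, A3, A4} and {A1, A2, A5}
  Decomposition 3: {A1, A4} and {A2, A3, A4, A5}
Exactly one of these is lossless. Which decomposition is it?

Decomposition 2

Decomposition 1: common = {A2}, closure = {A2, A3, A4} → lossy.
Decomposition 2: common = {A1, A2}, closure = {A1, A2, A3, A4} → lossless.
Decomposition 3: common = {A4}, closure = {A4} → lossy.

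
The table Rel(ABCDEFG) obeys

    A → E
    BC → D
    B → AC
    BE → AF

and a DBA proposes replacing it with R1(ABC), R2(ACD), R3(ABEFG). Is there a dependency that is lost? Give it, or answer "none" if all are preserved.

Check BC → D: no single fragment contains all of {BCD}, and the restricted closure of {BC} across the fragments never reaches {D}.
A → E is preserved.
B → AC is preserved.
BE → AF is preserved.

BC → D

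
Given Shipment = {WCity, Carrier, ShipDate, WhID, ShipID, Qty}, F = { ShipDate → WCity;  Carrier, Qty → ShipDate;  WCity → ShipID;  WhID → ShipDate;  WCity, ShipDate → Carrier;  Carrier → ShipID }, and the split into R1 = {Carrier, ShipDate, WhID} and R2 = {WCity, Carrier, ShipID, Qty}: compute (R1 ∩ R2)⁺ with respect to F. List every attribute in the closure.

R1 ∩ R2 = {Carrier}.
Carrier → ShipID applies, adding ShipID
Closure: {Carrier, ShipID}.

Carrier, ShipID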